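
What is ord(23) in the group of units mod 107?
53

107 is prime, so ord(23) divides φ(107) = 106.
Divisors of 106: 1, 2, 53, 106.
Repeated squaring: 23^1 ≡ 23, 23^2 ≡ 101, 23^4 ≡ 36, 23^8 ≡ 12, 23^16 ≡ 37, 23^32 ≡ 85, 23^64 ≡ 56 (mod 107).
Test 23^d mod 107 for each divisor d in increasing order:
23^1 ≡ 23
23^2 ≡ 101
23^53 = 23^32·23^16·23^4·23^1 ≡ 1  ← first divisor giving 1
The order is 53.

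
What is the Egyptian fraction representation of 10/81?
1/9 + 1/81

Greedy algorithm:
10/81: ceiling(81/10) = 9, use 1/9
1/81: ceiling(81/1) = 81, use 1/81
Result: 10/81 = 1/9 + 1/81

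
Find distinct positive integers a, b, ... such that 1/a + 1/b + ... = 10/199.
1/20 + 1/3980

Greedy algorithm:
10/199: ceiling(199/10) = 20, use 1/20
1/3980: ceiling(3980/1) = 3980, use 1/3980
Result: 10/199 = 1/20 + 1/3980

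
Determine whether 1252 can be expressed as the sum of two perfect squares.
24² + 26² (a=24, b=26)

Factorization: 1252 = 2^2 × 313
By Fermat: n is sum of two squares iff every prime p ≡ 3 (mod 4) appears to even power.
All primes ≡ 3 (mod 4) appear to even power.
Search a = 0, 1, 2, … for 1252 - a² a perfect square: first hit at a = 24: 1252 - 576 = 676 = 26².
1252 = 24² + 26² = 576 + 676 ✓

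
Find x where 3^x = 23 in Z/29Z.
4

Baby-step giant-step with step n = ⌈√29⌉ = 6.
Baby steps 3^j mod 29 (j:value) for j=0..5: 0:1, 1:3, 2:9, 3:27, 4:23, 5:11.
h = 23 is already in the table at j=4, so x = 4.
Check: 3^4 ≡ 23 (mod 29).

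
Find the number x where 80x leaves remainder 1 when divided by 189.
26

gcd(80, 189) = 1, so the inverse exists.
Extended Euclidean algorithm on (189, 80):
189 = 2 × 80 + 29  ⟹  29 = (1)·189 + (-2)·80
80 = 2 × 29 + 22  ⟹  22 = (-2)·189 + (5)·80
29 = 1 × 22 + 7  ⟹  7 = (3)·189 + (-7)·80
22 = 3 × 7 + 1  ⟹  1 = (-11)·189 + (26)·80
So (26)·80 ≡ 1 (mod 189), i.e. 80^(-1) ≡ 26 (mod 189).
Check: 80 × 26 = 2080 ≡ 1 (mod 189)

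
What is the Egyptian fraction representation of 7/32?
1/5 + 1/54 + 1/4320

Greedy algorithm:
7/32: ceiling(32/7) = 5, use 1/5
3/160: ceiling(160/3) = 54, use 1/54
1/4320: ceiling(4320/1) = 4320, use 1/4320
Result: 7/32 = 1/5 + 1/54 + 1/4320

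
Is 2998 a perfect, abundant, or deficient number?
deficient

Proper divisors of 2998: sum = 1 + 2 + 1499 = 1502
Since 1502 < 2998, 2998 is deficient.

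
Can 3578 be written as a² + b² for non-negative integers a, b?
37² + 47² (a=37, b=47)

Factorization: 3578 = 2 × 1789
By Fermat: n is sum of two squares iff every prime p ≡ 3 (mod 4) appears to even power.
All primes ≡ 3 (mod 4) appear to even power.
Search a = 0, 1, 2, … for 3578 - a² a perfect square: first hit at a = 37: 3578 - 1369 = 2209 = 47².
3578 = 37² + 47² = 1369 + 2209 ✓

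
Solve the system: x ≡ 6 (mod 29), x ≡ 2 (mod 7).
93

Using Chinese Remainder Theorem:
M = 29 × 7 = 203
M1 = 7, M2 = 29
y1 = 7^(-1) mod 29 = 25
y2 = 29^(-1) mod 7 = 1
x = (6×7×25 + 2×29×1) mod 203 = 93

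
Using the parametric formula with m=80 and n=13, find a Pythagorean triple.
(6231, 2080, 6569)

Euclid's formula: a = m² - n², b = 2mn, c = m² + n²
m = 80, n = 13
a = 80² - 13² = 6400 - 169 = 6231
b = 2 × 80 × 13 = 2080
c = 80² + 13² = 6400 + 169 = 6569
Verification: 6231² + 2080² = 38825361 + 4326400 = 43151761 = 6569² ✓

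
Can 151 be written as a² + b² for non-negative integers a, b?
Not possible

Factorization: 151 = 151
By Fermat: n is sum of two squares iff every prime p ≡ 3 (mod 4) appears to even power.
Prime(s) ≡ 3 (mod 4) with odd exponent: [(151, 1)]
Therefore 151 cannot be expressed as a² + b².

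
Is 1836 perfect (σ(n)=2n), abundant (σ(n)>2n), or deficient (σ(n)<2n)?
abundant

Proper divisors of 1836: sum = 1 + 2 + 3 + 4 + 6 + 9 + 12 + 17 + ... + 306 + 459 + 612 + 918 (23 divisors) = 3204
Since 3204 > 1836, 1836 is abundant.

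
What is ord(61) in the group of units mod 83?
41

83 is prime, so ord(61) divides φ(83) = 82.
Divisors of 82: 1, 2, 41, 82.
Repeated squaring: 61^1 ≡ 61, 61^2 ≡ 69, 61^4 ≡ 30, 61^8 ≡ 70, 61^16 ≡ 3, 61^32 ≡ 9, 61^64 ≡ 81 (mod 83).
Test 61^d mod 83 for each divisor d in increasing order:
61^1 ≡ 61
61^2 ≡ 69
61^41 = 61^32·61^8·61^1 ≡ 1  ← first divisor giving 1
The order is 41.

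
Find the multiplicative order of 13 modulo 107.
53

107 is prime, so ord(13) divides φ(107) = 106.
Divisors of 106: 1, 2, 53, 106.
Repeated squaring: 13^1 ≡ 13, 13^2 ≡ 62, 13^4 ≡ 99, 13^8 ≡ 64, 13^16 ≡ 30, 13^32 ≡ 44, 13^64 ≡ 10 (mod 107).
Test 13^d mod 107 for each divisor d in increasing order:
13^1 ≡ 13
13^2 ≡ 62
13^53 = 13^32·13^16·13^4·13^1 ≡ 1  ← first divisor giving 1
The order is 53.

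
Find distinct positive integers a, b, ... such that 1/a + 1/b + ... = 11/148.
1/14 + 1/346 + 1/179228

Greedy algorithm:
11/148: ceiling(148/11) = 14, use 1/14
3/1036: ceiling(1036/3) = 346, use 1/346
1/179228: ceiling(179228/1) = 179228, use 1/179228
Result: 11/148 = 1/14 + 1/346 + 1/179228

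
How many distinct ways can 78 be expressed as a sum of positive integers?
12132164

p(n) counts ways to write n as a sum of positive integers (order ignored).
Euler's pentagonal recurrence: p(k) = p(k-1) + p(k-2) - p(k-5) - p(k-7) + p(k-12) + p(k-15) - ... (offsets j(3j∓1)/2, signs ++--, p(0)=1, p(<0)=0).
DP table for k = 0..77: p(0)=1, p(1)=1, p(2)=2, p(3)=3, p(4)=5, p(5)=7, p(6)=11, p(7)=15, p(8)=22, p(9)=30, p(10)=42, p(11)=56, p(12)=77, p(13)=101, p(14)=135, p(15)=176, p(16)=231, p(17)=297, p(18)=385, p(19)=490, p(20)=627, p(21)=792, p(22)=1002, p(23)=1255, p(24)=1575, p(25)=1958, p(26)=2436, p(27)=3010, p(28)=3718, p(29)=4565, p(30)=5604, p(31)=6842, p(32)=8349, p(33)=10143, p(34)=12310, p(35)=14883, p(36)=17977, p(37)=21637, p(38)=26015, p(39)=31185, p(40)=37338, p(41)=44583, p(42)=53174, p(43)=63261, p(44)=75175, p(45)=89134, p(46)=105558, p(47)=124754, p(48)=147273, p(49)=173525, p(50)=204226, p(51)=239943, p(52)=281589, p(53)=329931, p(54)=386155, p(55)=451276, p(56)=526823, p(57)=614154, p(58)=715220, p(59)=831820, p(60)=966467, p(61)=1121505, p(62)=1300156, p(63)=1505499, p(64)=1741630, p(65)=2012558, p(66)=2323520, p(67)=2679689, p(68)=3087735, p(69)=3554345, p(70)=4087968, p(71)=4697205, p(72)=5392783, p(73)=6185689, p(74)=7089500, p(75)=8118264, p(76)=9289091, p(77)=10619863.
Final step: p(78) = p(77) + p(76) - p(73) - p(71) + p(66) + p(63) - p(56) - p(52) + p(43) + p(38) - p(27) - p(21) + p(8) + p(1)
= 10619863 + 9289091 - 6185689 - 4697205 + 2323520 + 1505499 - 526823 - 281589 + 63261 + 26015 - 3010 - 792 + 22 + 1
= 12132164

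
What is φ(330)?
80

330 = 2 × 3 × 5 × 11
φ(n) = n × ∏(1 - 1/p) for each prime p dividing n
φ(330) = 330 × (1 - 1/2) × (1 - 1/3) × (1 - 1/5) × (1 - 1/11) = 80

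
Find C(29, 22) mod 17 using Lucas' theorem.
10

Using Lucas' theorem:
Write n=29 and k=22 in base 17:
n in base 17: [1, 12]
k in base 17: [1, 5]
C(29,22) mod 17 = ∏ C(n_i, k_i) mod 17
Digit binomials (mod 17): C(1,1) = 1; C(12,5) = 792 ≡ 10
Product: 1 × 10 = 10 ≡ 10 (mod 17)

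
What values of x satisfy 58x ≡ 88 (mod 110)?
x ≡ 11 (mod 55)

gcd(58, 110) = 2, which divides 88, so solutions exist.
Divide through by 2: 29x ≡ 44 (mod 55).
Find 29^(-1) mod 55 by the extended Euclidean algorithm:
55 = 1 × 29 + 26  ⟹  26 = (1)·55 + (-1)·29
29 = 1 × 26 + 3  ⟹  3 = (-1)·55 + (2)·29
26 = 8 × 3 + 2  ⟹  2 = (9)·55 + (-17)·29
3 = 1 × 2 + 1  ⟹  1 = (-10)·55 + (19)·29
So (19)·29 ≡ 1 (mod 55), i.e. 29^(-1) ≡ 19 (mod 55).
x ≡ 19 × 44 = 836 ≡ 11 (mod 55).
Check: 58 × 11 = 638 ≡ 88 (mod 110).
x ≡ 11 (mod 55), giving 2 solutions mod 110.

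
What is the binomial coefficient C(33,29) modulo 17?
1

Using Lucas' theorem:
Write n=33 and k=29 in base 17:
n in base 17: [1, 16]
k in base 17: [1, 12]
C(33,29) mod 17 = ∏ C(n_i, k_i) mod 17
Digit binomials (mod 17): C(1,1) = 1; C(16,12) = 1820 ≡ 1
Product: 1 × 1 = 1 ≡ 1 (mod 17)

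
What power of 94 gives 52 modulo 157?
4

Baby-step giant-step with step n = ⌈√157⌉ = 13.
Baby steps 94^j mod 157 (j:value) for j=0..12: 0:1, 1:94, 2:44, 3:54, 4:52, 5:21, 6:90, 7:139, 8:35, 9:150, 10:127, 11:6, 12:93.
h = 52 is already in the table at j=4, so x = 4.
Check: 94^4 ≡ 52 (mod 157).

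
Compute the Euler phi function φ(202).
100

202 = 2 × 101
φ(n) = n × ∏(1 - 1/p) for each prime p dividing n
φ(202) = 202 × (1 - 1/2) × (1 - 1/101) = 100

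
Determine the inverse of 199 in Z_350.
299

gcd(199, 350) = 1, so the inverse exists.
Extended Euclidean algorithm on (350, 199):
350 = 1 × 199 + 151  ⟹  151 = (1)·350 + (-1)·199
199 = 1 × 151 + 48  ⟹  48 = (-1)·350 + (2)·199
151 = 3 × 48 + 7  ⟹  7 = (4)·350 + (-7)·199
48 = 6 × 7 + 6  ⟹  6 = (-25)·350 + (44)·199
7 = 1 × 6 + 1  ⟹  1 = (29)·350 + (-51)·199
So (-51)·199 ≡ 1 (mod 350), i.e. 199^(-1) ≡ -51 ≡ 299 (mod 350).
Check: 199 × 299 = 59501 ≡ 1 (mod 350)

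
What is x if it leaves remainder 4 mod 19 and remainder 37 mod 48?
517

Using Chinese Remainder Theorem:
M = 19 × 48 = 912
M1 = 48, M2 = 19
y1 = 48^(-1) mod 19 = 2
y2 = 19^(-1) mod 48 = 43
x = (4×48×2 + 37×19×43) mod 912 = 517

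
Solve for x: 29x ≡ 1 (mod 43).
3

gcd(29, 43) = 1, so the inverse exists.
Extended Euclidean algorithm on (43, 29):
43 = 1 × 29 + 14  ⟹  14 = (1)·43 + (-1)·29
29 = 2 × 14 + 1  ⟹  1 = (-2)·43 + (3)·29
So (3)·29 ≡ 1 (mod 43), i.e. 29^(-1) ≡ 3 (mod 43).
Check: 29 × 3 = 87 ≡ 1 (mod 43)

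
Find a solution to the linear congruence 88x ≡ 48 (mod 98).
x ≡ 5 (mod 49)

gcd(88, 98) = 2, which divides 48, so solutions exist.
Divide through by 2: 44x ≡ 24 (mod 49).
Find 44^(-1) mod 49 by the extended Euclidean algorithm:
49 = 1 × 44 + 5  ⟹  5 = (1)·49 + (-1)·44
44 = 8 × 5 + 4  ⟹  4 = (-8)·49 + (9)·44
5 = 1 × 4 + 1  ⟹  1 = (9)·49 + (-10)·44
So (-10)·44 ≡ 1 (mod 49), i.e. 44^(-1) ≡ -10 ≡ 39 (mod 49).
x ≡ 39 × 24 = 936 ≡ 5 (mod 49).
Check: 88 × 5 = 440 ≡ 48 (mod 98).
x ≡ 5 (mod 49), giving 2 solutions mod 98.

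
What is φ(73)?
72

73 = 73
φ(n) = n × ∏(1 - 1/p) for each prime p dividing n
φ(73) = 73 × (1 - 1/73) = 72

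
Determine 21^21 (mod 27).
0

Repeated squaring. Binary of 21 = 10101.
21^1 ≡ 21 (mod 27); 21^2 ≡ 9 (mod 27); 21^4 ≡ 0 (mod 27); 21^8 ≡ 0 (mod 27); 21^16 ≡ 0 (mod 27)
21^21 = 21^1 × 21^4 × 21^16 ≡ 0 (mod 27)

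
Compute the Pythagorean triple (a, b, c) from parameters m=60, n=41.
(1919, 4920, 5281)

Euclid's formula: a = m² - n², b = 2mn, c = m² + n²
m = 60, n = 41
a = 60² - 41² = 3600 - 1681 = 1919
b = 2 × 60 × 41 = 4920
c = 60² + 41² = 3600 + 1681 = 5281
Verification: 1919² + 4920² = 3682561 + 24206400 = 27888961 = 5281² ✓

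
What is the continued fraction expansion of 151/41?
[3; 1, 2, 6, 2]

Euclidean algorithm steps:
151 = 3 × 41 + 28
41 = 1 × 28 + 13
28 = 2 × 13 + 2
13 = 6 × 2 + 1
2 = 2 × 1 + 0
Continued fraction: [3; 1, 2, 6, 2]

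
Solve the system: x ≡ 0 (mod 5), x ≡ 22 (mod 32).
150

Using Chinese Remainder Theorem:
M = 5 × 32 = 160
M1 = 32, M2 = 5
y1 = 32^(-1) mod 5 = 3
y2 = 5^(-1) mod 32 = 13
x = (0×32×3 + 22×5×13) mod 160 = 150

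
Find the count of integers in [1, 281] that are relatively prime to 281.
280

281 = 281
φ(n) = n × ∏(1 - 1/p) for each prime p dividing n
φ(281) = 281 × (1 - 1/281) = 280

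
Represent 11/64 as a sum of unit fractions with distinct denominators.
1/6 + 1/192

Greedy algorithm:
11/64: ceiling(64/11) = 6, use 1/6
1/192: ceiling(192/1) = 192, use 1/192
Result: 11/64 = 1/6 + 1/192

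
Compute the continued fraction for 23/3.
[7; 1, 2]

Euclidean algorithm steps:
23 = 7 × 3 + 2
3 = 1 × 2 + 1
2 = 2 × 1 + 0
Continued fraction: [7; 1, 2]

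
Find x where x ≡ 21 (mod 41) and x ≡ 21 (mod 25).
21

Using Chinese Remainder Theorem:
M = 41 × 25 = 1025
M1 = 25, M2 = 41
y1 = 25^(-1) mod 41 = 23
y2 = 41^(-1) mod 25 = 11
x = (21×25×23 + 21×41×11) mod 1025 = 21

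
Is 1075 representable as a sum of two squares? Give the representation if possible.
Not possible

Factorization: 1075 = 5^2 × 43
By Fermat: n is sum of two squares iff every prime p ≡ 3 (mod 4) appears to even power.
Prime(s) ≡ 3 (mod 4) with odd exponent: [(43, 1)]
Therefore 1075 cannot be expressed as a² + b².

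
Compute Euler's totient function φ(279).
180

279 = 3^2 × 31
φ(n) = n × ∏(1 - 1/p) for each prime p dividing n
φ(279) = 279 × (1 - 1/3) × (1 - 1/31) = 180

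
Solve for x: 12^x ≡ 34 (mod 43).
5

Baby-step giant-step with step n = ⌈√43⌉ = 7.
Baby steps 12^j mod 43 (j:value) for j=0..6: 0:1, 1:12, 2:15, 3:8, 4:10, 5:34, 6:21.
h = 34 is already in the table at j=5, so x = 5.
Check: 12^5 ≡ 34 (mod 43).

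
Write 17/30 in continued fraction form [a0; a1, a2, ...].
[0; 1, 1, 3, 4]

Euclidean algorithm steps:
17 = 0 × 30 + 17
30 = 1 × 17 + 13
17 = 1 × 13 + 4
13 = 3 × 4 + 1
4 = 4 × 1 + 0
Continued fraction: [0; 1, 1, 3, 4]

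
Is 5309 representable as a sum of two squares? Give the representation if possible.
50² + 53² (a=50, b=53)

Factorization: 5309 = 5309
By Fermat: n is sum of two squares iff every prime p ≡ 3 (mod 4) appears to even power.
All primes ≡ 3 (mod 4) appear to even power.
Search a = 0, 1, 2, … for 5309 - a² a perfect square: first hit at a = 50: 5309 - 2500 = 2809 = 53².
5309 = 50² + 53² = 2500 + 2809 ✓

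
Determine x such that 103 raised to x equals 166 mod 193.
84

Baby-step giant-step with step n = ⌈√193⌉ = 14.
Baby steps 103^j mod 193 (j:value) for j=0..13: 0:1, 1:103, 2:187, 3:154, 4:36, 5:41, 6:170, 7:140, 8:138, 9:125, 10:137, 11:22, 12:143, 13:61.
Giant-step multiplier: 103^(-14) ≡ 103^(192-14) = 103^178 ≡ 92 (mod 193).
Giant steps γ_i = 166·92^i mod 193: γ_0=166, γ_1=25, γ_2=177, γ_3=72, γ_4=62, γ_5=107, γ_6=1 (in table at j=0).
x = i·n + j = 6·14 + 0 = 84.
Check: 103^84 ≡ 166 (mod 193).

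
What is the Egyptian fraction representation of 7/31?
1/5 + 1/39 + 1/6045

Greedy algorithm:
7/31: ceiling(31/7) = 5, use 1/5
4/155: ceiling(155/4) = 39, use 1/39
1/6045: ceiling(6045/1) = 6045, use 1/6045
Result: 7/31 = 1/5 + 1/39 + 1/6045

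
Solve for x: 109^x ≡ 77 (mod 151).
127

Baby-step giant-step with step n = ⌈√151⌉ = 13.
Baby steps 109^j mod 151 (j:value) for j=0..12: 0:1, 1:109, 2:103, 3:53, 4:39, 5:23, 6:91, 7:104, 8:11, 9:142, 10:76, 11:130, 12:127.
Giant-step multiplier: 109^(-13) ≡ 109^(150-13) = 109^137 ≡ 114 (mod 151).
Giant steps γ_i = 77·114^i mod 151: γ_0=77, γ_1=20, γ_2=15, γ_3=49, γ_4=150, γ_5=37, γ_6=141, γ_7=68, γ_8=51, γ_9=76 (in table at j=10).
x = i·n + j = 9·13 + 10 = 127.
Check: 109^127 ≡ 77 (mod 151).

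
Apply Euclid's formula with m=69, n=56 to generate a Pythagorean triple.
(1625, 7728, 7897)

Euclid's formula: a = m² - n², b = 2mn, c = m² + n²
m = 69, n = 56
a = 69² - 56² = 4761 - 3136 = 1625
b = 2 × 69 × 56 = 7728
c = 69² + 56² = 4761 + 3136 = 7897
Verification: 1625² + 7728² = 2640625 + 59721984 = 62362609 = 7897² ✓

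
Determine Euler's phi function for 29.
28

29 = 29
φ(n) = n × ∏(1 - 1/p) for each prime p dividing n
φ(29) = 29 × (1 - 1/29) = 28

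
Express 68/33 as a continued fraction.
[2; 16, 2]

Euclidean algorithm steps:
68 = 2 × 33 + 2
33 = 16 × 2 + 1
2 = 2 × 1 + 0
Continued fraction: [2; 16, 2]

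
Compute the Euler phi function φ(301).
252

301 = 7 × 43
φ(n) = n × ∏(1 - 1/p) for each prime p dividing n
φ(301) = 301 × (1 - 1/7) × (1 - 1/43) = 252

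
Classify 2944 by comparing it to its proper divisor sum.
abundant

Proper divisors of 2944: sum = 1 + 2 + 4 + 8 + 16 + 23 + 32 + 46 + 64 + 92 + 128 + 184 + 368 + 736 + 1472 = 3176
Since 3176 > 2944, 2944 is abundant.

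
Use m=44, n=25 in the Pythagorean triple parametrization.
(1311, 2200, 2561)

Euclid's formula: a = m² - n², b = 2mn, c = m² + n²
m = 44, n = 25
a = 44² - 25² = 1936 - 625 = 1311
b = 2 × 44 × 25 = 2200
c = 44² + 25² = 1936 + 625 = 2561
Verification: 1311² + 2200² = 1718721 + 4840000 = 6558721 = 2561² ✓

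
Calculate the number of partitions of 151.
45060624582

p(n) counts ways to write n as a sum of positive integers (order ignored).
Euler's pentagonal recurrence: p(k) = p(k-1) + p(k-2) - p(k-5) - p(k-7) + p(k-12) + p(k-15) - ... (offsets j(3j∓1)/2, signs ++--, p(0)=1, p(<0)=0).
DP table for k = 0..150: p(0)=1, p(1)=1, p(2)=2, p(3)=3, p(4)=5, p(5)=7, p(6)=11, p(7)=15, p(8)=22, p(9)=30, p(10)=42, p(11)=56, p(12)=77, p(13)=101, p(14)=135, p(15)=176, p(16)=231, p(17)=297, p(18)=385, p(19)=490, p(20)=627, p(21)=792, p(22)=1002, p(23)=1255, p(24)=1575, p(25)=1958, p(26)=2436, p(27)=3010, p(28)=3718, p(29)=4565, p(30)=5604, p(31)=6842, p(32)=8349, p(33)=10143, p(34)=12310, p(35)=14883, p(36)=17977, p(37)=21637, p(38)=26015, p(39)=31185, p(40)=37338, p(41)=44583, p(42)=53174, p(43)=63261, p(44)=75175, p(45)=89134, p(46)=105558, p(47)=124754, p(48)=147273, p(49)=173525, p(50)=204226, p(51)=239943, p(52)=281589, p(53)=329931, p(54)=386155, p(55)=451276, p(56)=526823, p(57)=614154, p(58)=715220, p(59)=831820, p(60)=966467, p(61)=1121505, p(62)=1300156, p(63)=1505499, p(64)=1741630, p(65)=2012558, p(66)=2323520, p(67)=2679689, p(68)=3087735, p(69)=3554345, p(70)=4087968, p(71)=4697205, p(72)=5392783, p(73)=6185689, p(74)=7089500, p(75)=8118264, p(76)=9289091, p(77)=10619863, p(78)=12132164, p(79)=13848650, p(80)=15796476, p(81)=18004327, p(82)=20506255, p(83)=23338469, p(84)=26543660, p(85)=30167357, p(86)=34262962, p(87)=38887673, p(88)=44108109, p(89)=49995925, p(90)=56634173, p(91)=64112359, p(92)=72533807, p(93)=82010177, p(94)=92669720, p(95)=104651419, p(96)=118114304, p(97)=133230930, p(98)=150198136, p(99)=169229875, p(100)=190569292, p(101)=214481126, p(102)=241265379, p(103)=271248950, p(104)=304801365, p(105)=342325709, p(106)=384276336, p(107)=431149389, p(108)=483502844, p(109)=541946240, p(110)=607163746, p(111)=679903203, p(112)=761002156, p(113)=851376628, p(114)=952050665, p(115)=1064144451, p(116)=1188908248, p(117)=1327710076, p(118)=1482074143, p(119)=1653668665, p(120)=1844349560, p(121)=2056148051, p(122)=2291320912, p(123)=2552338241, p(124)=2841940500, p(125)=3163127352, p(126)=3519222692, p(127)=3913864295, p(128)=4351078600, p(129)=4835271870, p(130)=5371315400, p(131)=5964539504, p(132)=6620830889, p(133)=7346629512, p(134)=8149040695, p(135)=9035836076, p(136)=10015581680, p(137)=11097645016, p(138)=12292341831, p(139)=13610949895, p(140)=15065878135, p(141)=16670689208, p(142)=18440293320, p(143)=20390982757, p(144)=22540654445, p(145)=24908858009, p(146)=27517052599, p(147)=30388671978, p(148)=33549419497, p(149)=37027355200, p(150)=40853235313.
Final step: p(151) = p(150) + p(149) - p(146) - p(144) + p(139) + p(136) - p(129) - p(125) + p(116) + p(111) - p(100) - p(94) + p(81) + p(74) - p(59) - p(51) + p(34) + p(25) - p(6)
= 40853235313 + 37027355200 - 27517052599 - 22540654445 + 13610949895 + 10015581680 - 4835271870 - 3163127352 + 1188908248 + 679903203 - 190569292 - 92669720 + 18004327 + 7089500 - 831820 - 239943 + 12310 + 1958 - 11
= 45060624582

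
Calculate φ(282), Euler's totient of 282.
92

282 = 2 × 3 × 47
φ(n) = n × ∏(1 - 1/p) for each prime p dividing n
φ(282) = 282 × (1 - 1/2) × (1 - 1/3) × (1 - 1/47) = 92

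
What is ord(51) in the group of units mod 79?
39

79 is prime, so ord(51) divides φ(79) = 78.
Divisors of 78: 1, 2, 3, 6, 13, 26, 39, 78.
Repeated squaring: 51^1 ≡ 51, 51^2 ≡ 73, 51^4 ≡ 36, 51^8 ≡ 32, 51^16 ≡ 76, 51^32 ≡ 9, 51^64 ≡ 2 (mod 79).
Test 51^d mod 79 for each divisor d in increasing order:
51^1 ≡ 51
51^2 ≡ 73
51^3 = 51^2·51^1 ≡ 10
51^6 = 51^4·51^2 ≡ 21
51^13 = 51^8·51^4·51^1 ≡ 55
51^26 = 51^16·51^8·51^2 ≡ 23
51^39 = 51^32·51^4·51^2·51^1 ≡ 1  ← first divisor giving 1
The order is 39.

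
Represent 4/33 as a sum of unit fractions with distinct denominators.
1/9 + 1/99

Greedy algorithm:
4/33: ceiling(33/4) = 9, use 1/9
1/99: ceiling(99/1) = 99, use 1/99
Result: 4/33 = 1/9 + 1/99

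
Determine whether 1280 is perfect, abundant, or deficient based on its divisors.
abundant

Proper divisors of 1280: sum = 1 + 2 + 4 + 5 + 8 + 10 + 16 + 20 + ... + 160 + 256 + 320 + 640 (17 divisors) = 1786
Since 1786 > 1280, 1280 is abundant.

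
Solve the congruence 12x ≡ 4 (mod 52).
x ≡ 9 (mod 13)

gcd(12, 52) = 4, which divides 4, so solutions exist.
Divide through by 4: 3x ≡ 1 (mod 13).
Find 3^(-1) mod 13 by the extended Euclidean algorithm:
13 = 4 × 3 + 1  ⟹  1 = (1)·13 + (-4)·3
So (-4)·3 ≡ 1 (mod 13), i.e. 3^(-1) ≡ -4 ≡ 9 (mod 13).
x ≡ 9 × 1 = 9 ≡ 9 (mod 13).
Check: 12 × 9 = 108 ≡ 4 (mod 52).
x ≡ 9 (mod 13), giving 4 solutions mod 52.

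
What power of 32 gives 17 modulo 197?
71

Baby-step giant-step with step n = ⌈√197⌉ = 15.
Baby steps 32^j mod 197 (j:value) for j=0..14: 0:1, 1:32, 2:39, 3:66, 4:142, 5:13, 6:22, 7:113, 8:70, 9:73, 10:169, 11:89, 12:90, 13:122, 14:161.
Giant-step multiplier: 32^(-15) ≡ 32^(196-15) = 32^181 ≡ 46 (mod 197).
Giant steps γ_i = 17·46^i mod 197: γ_0=17, γ_1=191, γ_2=118, γ_3=109, γ_4=89 (in table at j=11).
x = i·n + j = 4·15 + 11 = 71.
Check: 32^71 ≡ 17 (mod 197).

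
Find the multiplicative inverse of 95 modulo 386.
321

gcd(95, 386) = 1, so the inverse exists.
Extended Euclidean algorithm on (386, 95):
386 = 4 × 95 + 6  ⟹  6 = (1)·386 + (-4)·95
95 = 15 × 6 + 5  ⟹  5 = (-15)·386 + (61)·95
6 = 1 × 5 + 1  ⟹  1 = (16)·386 + (-65)·95
So (-65)·95 ≡ 1 (mod 386), i.e. 95^(-1) ≡ -65 ≡ 321 (mod 386).
Check: 95 × 321 = 30495 ≡ 1 (mod 386)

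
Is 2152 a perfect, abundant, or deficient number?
deficient

Proper divisors of 2152: sum = 1 + 2 + 4 + 8 + 269 + 538 + 1076 = 1898
Since 1898 < 2152, 2152 is deficient.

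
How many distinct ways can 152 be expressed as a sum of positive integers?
49686288421

p(n) counts ways to write n as a sum of positive integers (order ignored).
Euler's pentagonal recurrence: p(k) = p(k-1) + p(k-2) - p(k-5) - p(k-7) + p(k-12) + p(k-15) - ... (offsets j(3j∓1)/2, signs ++--, p(0)=1, p(<0)=0).
DP table for k = 0..151: p(0)=1, p(1)=1, p(2)=2, p(3)=3, p(4)=5, p(5)=7, p(6)=11, p(7)=15, p(8)=22, p(9)=30, p(10)=42, p(11)=56, p(12)=77, p(13)=101, p(14)=135, p(15)=176, p(16)=231, p(17)=297, p(18)=385, p(19)=490, p(20)=627, p(21)=792, p(22)=1002, p(23)=1255, p(24)=1575, p(25)=1958, p(26)=2436, p(27)=3010, p(28)=3718, p(29)=4565, p(30)=5604, p(31)=6842, p(32)=8349, p(33)=10143, p(34)=12310, p(35)=14883, p(36)=17977, p(37)=21637, p(38)=26015, p(39)=31185, p(40)=37338, p(41)=44583, p(42)=53174, p(43)=63261, p(44)=75175, p(45)=89134, p(46)=105558, p(47)=124754, p(48)=147273, p(49)=173525, p(50)=204226, p(51)=239943, p(52)=281589, p(53)=329931, p(54)=386155, p(55)=451276, p(56)=526823, p(57)=614154, p(58)=715220, p(59)=831820, p(60)=966467, p(61)=1121505, p(62)=1300156, p(63)=1505499, p(64)=1741630, p(65)=2012558, p(66)=2323520, p(67)=2679689, p(68)=3087735, p(69)=3554345, p(70)=4087968, p(71)=4697205, p(72)=5392783, p(73)=6185689, p(74)=7089500, p(75)=8118264, p(76)=9289091, p(77)=10619863, p(78)=12132164, p(79)=13848650, p(80)=15796476, p(81)=18004327, p(82)=20506255, p(83)=23338469, p(84)=26543660, p(85)=30167357, p(86)=34262962, p(87)=38887673, p(88)=44108109, p(89)=49995925, p(90)=56634173, p(91)=64112359, p(92)=72533807, p(93)=82010177, p(94)=92669720, p(95)=104651419, p(96)=118114304, p(97)=133230930, p(98)=150198136, p(99)=169229875, p(100)=190569292, p(101)=214481126, p(102)=241265379, p(103)=271248950, p(104)=304801365, p(105)=342325709, p(106)=384276336, p(107)=431149389, p(108)=483502844, p(109)=541946240, p(110)=607163746, p(111)=679903203, p(112)=761002156, p(113)=851376628, p(114)=952050665, p(115)=1064144451, p(116)=1188908248, p(117)=1327710076, p(118)=1482074143, p(119)=1653668665, p(120)=1844349560, p(121)=2056148051, p(122)=2291320912, p(123)=2552338241, p(124)=2841940500, p(125)=3163127352, p(126)=3519222692, p(127)=3913864295, p(128)=4351078600, p(129)=4835271870, p(130)=5371315400, p(131)=5964539504, p(132)=6620830889, p(133)=7346629512, p(134)=8149040695, p(135)=9035836076, p(136)=10015581680, p(137)=11097645016, p(138)=12292341831, p(139)=13610949895, p(140)=15065878135, p(141)=16670689208, p(142)=18440293320, p(143)=20390982757, p(144)=22540654445, p(145)=24908858009, p(146)=27517052599, p(147)=30388671978, p(148)=33549419497, p(149)=37027355200, p(150)=40853235313, p(151)=45060624582.
Final step: p(152) = p(151) + p(150) - p(147) - p(145) + p(140) + p(137) - p(130) - p(126) + p(117) + p(112) - p(101) - p(95) + p(82) + p(75) - p(60) - p(52) + p(35) + p(26) - p(7)
= 45060624582 + 40853235313 - 30388671978 - 24908858009 + 15065878135 + 11097645016 - 5371315400 - 3519222692 + 1327710076 + 761002156 - 214481126 - 104651419 + 20506255 + 8118264 - 966467 - 281589 + 14883 + 2436 - 15
= 49686288421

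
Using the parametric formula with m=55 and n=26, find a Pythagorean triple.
(2349, 2860, 3701)

Euclid's formula: a = m² - n², b = 2mn, c = m² + n²
m = 55, n = 26
a = 55² - 26² = 3025 - 676 = 2349
b = 2 × 55 × 26 = 2860
c = 55² + 26² = 3025 + 676 = 3701
Verification: 2349² + 2860² = 5517801 + 8179600 = 13697401 = 3701² ✓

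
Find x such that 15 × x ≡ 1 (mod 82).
11

gcd(15, 82) = 1, so the inverse exists.
Extended Euclidean algorithm on (82, 15):
82 = 5 × 15 + 7  ⟹  7 = (1)·82 + (-5)·15
15 = 2 × 7 + 1  ⟹  1 = (-2)·82 + (11)·15
So (11)·15 ≡ 1 (mod 82), i.e. 15^(-1) ≡ 11 (mod 82).
Check: 15 × 11 = 165 ≡ 1 (mod 82)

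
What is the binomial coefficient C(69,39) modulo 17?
0

Using Lucas' theorem:
Write n=69 and k=39 in base 17:
n in base 17: [4, 1]
k in base 17: [2, 5]
C(69,39) mod 17 = ∏ C(n_i, k_i) mod 17
Digit binomials (mod 17): C(4,2) = 6; C(1,5) = 0 (k_i > n_i)
Product: 6 × 0 = 0 ≡ 0 (mod 17)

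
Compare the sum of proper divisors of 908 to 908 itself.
deficient

Proper divisors of 908: sum = 1 + 2 + 4 + 227 + 454 = 688
Since 688 < 908, 908 is deficient.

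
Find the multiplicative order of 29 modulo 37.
12

37 is prime, so ord(29) divides φ(37) = 36.
Divisors of 36: 1, 2, 3, 4, 6, 9, 12, 18, 36.
Repeated squaring: 29^1 ≡ 29, 29^2 ≡ 27, 29^4 ≡ 26, 29^8 ≡ 10, 29^16 ≡ 26, 29^32 ≡ 10 (mod 37).
Test 29^d mod 37 for each divisor d in increasing order:
29^1 ≡ 29
29^2 ≡ 27
29^3 = 29^2·29^1 ≡ 6
29^4 ≡ 26
29^6 = 29^4·29^2 ≡ 36
29^9 = 29^8·29^1 ≡ 31
29^12 = 29^8·29^4 ≡ 1  ← first divisor giving 1
The order is 12.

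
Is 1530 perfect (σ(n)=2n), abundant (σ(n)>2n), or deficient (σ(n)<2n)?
abundant

Proper divisors of 1530: sum = 1 + 2 + 3 + 5 + 6 + 9 + 10 + 15 + ... + 255 + 306 + 510 + 765 (23 divisors) = 2682
Since 2682 > 1530, 1530 is abundant.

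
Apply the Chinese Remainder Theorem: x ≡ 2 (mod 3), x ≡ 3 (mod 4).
11

Using Chinese Remainder Theorem:
M = 3 × 4 = 12
M1 = 4, M2 = 3
y1 = 4^(-1) mod 3 = 1
y2 = 3^(-1) mod 4 = 3
x = (2×4×1 + 3×3×3) mod 12 = 11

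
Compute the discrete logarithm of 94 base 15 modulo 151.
72

Baby-step giant-step with step n = ⌈√151⌉ = 13.
Baby steps 15^j mod 151 (j:value) for j=0..12: 0:1, 1:15, 2:74, 3:53, 4:40, 5:147, 6:91, 7:6, 8:90, 9:142, 10:16, 11:89, 12:127.
Giant-step multiplier: 15^(-13) ≡ 15^(150-13) = 15^137 ≡ 13 (mod 151).
Giant steps γ_i = 94·13^i mod 151: γ_0=94, γ_1=14, γ_2=31, γ_3=101, γ_4=105, γ_5=6 (in table at j=7).
x = i·n + j = 5·13 + 7 = 72.
Check: 15^72 ≡ 94 (mod 151).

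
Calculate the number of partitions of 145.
24908858009

p(n) counts ways to write n as a sum of positive integers (order ignored).
Euler's pentagonal recurrence: p(k) = p(k-1) + p(k-2) - p(k-5) - p(k-7) + p(k-12) + p(k-15) - ... (offsets j(3j∓1)/2, signs ++--, p(0)=1, p(<0)=0).
DP table for k = 0..144: p(0)=1, p(1)=1, p(2)=2, p(3)=3, p(4)=5, p(5)=7, p(6)=11, p(7)=15, p(8)=22, p(9)=30, p(10)=42, p(11)=56, p(12)=77, p(13)=101, p(14)=135, p(15)=176, p(16)=231, p(17)=297, p(18)=385, p(19)=490, p(20)=627, p(21)=792, p(22)=1002, p(23)=1255, p(24)=1575, p(25)=1958, p(26)=2436, p(27)=3010, p(28)=3718, p(29)=4565, p(30)=5604, p(31)=6842, p(32)=8349, p(33)=10143, p(34)=12310, p(35)=14883, p(36)=17977, p(37)=21637, p(38)=26015, p(39)=31185, p(40)=37338, p(41)=44583, p(42)=53174, p(43)=63261, p(44)=75175, p(45)=89134, p(46)=105558, p(47)=124754, p(48)=147273, p(49)=173525, p(50)=204226, p(51)=239943, p(52)=281589, p(53)=329931, p(54)=386155, p(55)=451276, p(56)=526823, p(57)=614154, p(58)=715220, p(59)=831820, p(60)=966467, p(61)=1121505, p(62)=1300156, p(63)=1505499, p(64)=1741630, p(65)=2012558, p(66)=2323520, p(67)=2679689, p(68)=3087735, p(69)=3554345, p(70)=4087968, p(71)=4697205, p(72)=5392783, p(73)=6185689, p(74)=7089500, p(75)=8118264, p(76)=9289091, p(77)=10619863, p(78)=12132164, p(79)=13848650, p(80)=15796476, p(81)=18004327, p(82)=20506255, p(83)=23338469, p(84)=26543660, p(85)=30167357, p(86)=34262962, p(87)=38887673, p(88)=44108109, p(89)=49995925, p(90)=56634173, p(91)=64112359, p(92)=72533807, p(93)=82010177, p(94)=92669720, p(95)=104651419, p(96)=118114304, p(97)=133230930, p(98)=150198136, p(99)=169229875, p(100)=190569292, p(101)=214481126, p(102)=241265379, p(103)=271248950, p(104)=304801365, p(105)=342325709, p(106)=384276336, p(107)=431149389, p(108)=483502844, p(109)=541946240, p(110)=607163746, p(111)=679903203, p(112)=761002156, p(113)=851376628, p(114)=952050665, p(115)=1064144451, p(116)=1188908248, p(117)=1327710076, p(118)=1482074143, p(119)=1653668665, p(120)=1844349560, p(121)=2056148051, p(122)=2291320912, p(123)=2552338241, p(124)=2841940500, p(125)=3163127352, p(126)=3519222692, p(127)=3913864295, p(128)=4351078600, p(129)=4835271870, p(130)=5371315400, p(131)=5964539504, p(132)=6620830889, p(133)=7346629512, p(134)=8149040695, p(135)=9035836076, p(136)=10015581680, p(137)=11097645016, p(138)=12292341831, p(139)=13610949895, p(140)=15065878135, p(141)=16670689208, p(142)=18440293320, p(143)=20390982757, p(144)=22540654445.
Final step: p(145) = p(144) + p(143) - p(140) - p(138) + p(133) + p(130) - p(123) - p(119) + p(110) + p(105) - p(94) - p(88) + p(75) + p(68) - p(53) - p(45) + p(28) + p(19) - p(0)
= 22540654445 + 20390982757 - 15065878135 - 12292341831 + 7346629512 + 5371315400 - 2552338241 - 1653668665 + 607163746 + 342325709 - 92669720 - 44108109 + 8118264 + 3087735 - 329931 - 89134 + 3718 + 490 - 1
= 24908858009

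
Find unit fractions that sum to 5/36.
1/8 + 1/72

Greedy algorithm:
5/36: ceiling(36/5) = 8, use 1/8
1/72: ceiling(72/1) = 72, use 1/72
Result: 5/36 = 1/8 + 1/72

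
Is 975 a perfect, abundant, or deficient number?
deficient

Proper divisors of 975: sum = 1 + 3 + 5 + 13 + 15 + 25 + 39 + 65 + 75 + 195 + 325 = 761
Since 761 < 975, 975 is deficient.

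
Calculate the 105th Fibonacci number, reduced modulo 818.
800

Matrix identity: Q^n = [[F_(n+1), F_n], [F_n, F_(n-1)]] with Q = [[1,1],[1,0]].
n = 105 = 1101001₂. Square-and-multiply, entries mod 818:
Q^1 = [[1,1],[1,0]]
Q^3 = (Q^1)²·Q = [[3,2],[2,1]]
Q^6 = (Q^3)² = [[13,8],[8,5]]
Q^13 = (Q^6)²·Q = [[377,233],[233,144]]
Q^26 = (Q^13)² = [[98,329],[329,587]]
Q^52 = (Q^26)² = [[53,415],[415,456]]
Q^105 = (Q^52)²·Q = [[173,800],[800,191]]
F_105 mod 818 = Q^105[0][1] = 800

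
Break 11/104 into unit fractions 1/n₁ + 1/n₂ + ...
1/10 + 1/174 + 1/45240

Greedy algorithm:
11/104: ceiling(104/11) = 10, use 1/10
3/520: ceiling(520/3) = 174, use 1/174
1/45240: ceiling(45240/1) = 45240, use 1/45240
Result: 11/104 = 1/10 + 1/174 + 1/45240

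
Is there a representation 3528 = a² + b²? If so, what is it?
42² + 42² (a=42, b=42)

Factorization: 3528 = 2^3 × 3^2 × 7^2
By Fermat: n is sum of two squares iff every prime p ≡ 3 (mod 4) appears to even power.
All primes ≡ 3 (mod 4) appear to even power.
Search a = 0, 1, 2, … for 3528 - a² a perfect square: first hit at a = 42: 3528 - 1764 = 1764 = 42².
3528 = 42² + 42² = 1764 + 1764 ✓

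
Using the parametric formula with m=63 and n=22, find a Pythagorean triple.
(3485, 2772, 4453)

Euclid's formula: a = m² - n², b = 2mn, c = m² + n²
m = 63, n = 22
a = 63² - 22² = 3969 - 484 = 3485
b = 2 × 63 × 22 = 2772
c = 63² + 22² = 3969 + 484 = 4453
Verification: 3485² + 2772² = 12145225 + 7683984 = 19829209 = 4453² ✓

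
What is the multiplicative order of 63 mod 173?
172

173 is prime, so ord(63) divides φ(173) = 172.
Divisors of 172: 1, 2, 4, 43, 86, 172.
Repeated squaring: 63^1 ≡ 63, 63^2 ≡ 163, 63^4 ≡ 100, 63^8 ≡ 139, 63^16 ≡ 118, 63^32 ≡ 84, 63^64 ≡ 136, 63^128 ≡ 158 (mod 173).
Test 63^d mod 173 for each divisor d in increasing order:
63^1 ≡ 63
63^2 ≡ 163
63^4 ≡ 100
63^43 = 63^32·63^8·63^2·63^1 ≡ 80
63^86 = 63^64·63^16·63^4·63^2 ≡ 172
63^172 = 63^128·63^32·63^8·63^4 ≡ 1  ← first divisor giving 1
The order is 172.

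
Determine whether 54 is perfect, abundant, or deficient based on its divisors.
abundant

Proper divisors of 54: sum = 1 + 2 + 3 + 6 + 9 + 18 + 27 = 66
Since 66 > 54, 54 is abundant.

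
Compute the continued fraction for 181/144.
[1; 3, 1, 8, 4]

Euclidean algorithm steps:
181 = 1 × 144 + 37
144 = 3 × 37 + 33
37 = 1 × 33 + 4
33 = 8 × 4 + 1
4 = 4 × 1 + 0
Continued fraction: [1; 3, 1, 8, 4]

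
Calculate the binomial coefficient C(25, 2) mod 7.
6

Using Lucas' theorem:
Write n=25 and k=2 in base 7:
n in base 7: [3, 4]
k in base 7: [0, 2]
C(25,2) mod 7 = ∏ C(n_i, k_i) mod 7
Digit binomials (mod 7): C(3,0) = 1; C(4,2) = 6
Product: 1 × 6 = 6 ≡ 6 (mod 7)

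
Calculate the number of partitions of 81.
18004327

p(n) counts ways to write n as a sum of positive integers (order ignored).
Euler's pentagonal recurrence: p(k) = p(k-1) + p(k-2) - p(k-5) - p(k-7) + p(k-12) + p(k-15) - ... (offsets j(3j∓1)/2, signs ++--, p(0)=1, p(<0)=0).
DP table for k = 0..80: p(0)=1, p(1)=1, p(2)=2, p(3)=3, p(4)=5, p(5)=7, p(6)=11, p(7)=15, p(8)=22, p(9)=30, p(10)=42, p(11)=56, p(12)=77, p(13)=101, p(14)=135, p(15)=176, p(16)=231, p(17)=297, p(18)=385, p(19)=490, p(20)=627, p(21)=792, p(22)=1002, p(23)=1255, p(24)=1575, p(25)=1958, p(26)=2436, p(27)=3010, p(28)=3718, p(29)=4565, p(30)=5604, p(31)=6842, p(32)=8349, p(33)=10143, p(34)=12310, p(35)=14883, p(36)=17977, p(37)=21637, p(38)=26015, p(39)=31185, p(40)=37338, p(41)=44583, p(42)=53174, p(43)=63261, p(44)=75175, p(45)=89134, p(46)=105558, p(47)=124754, p(48)=147273, p(49)=173525, p(50)=204226, p(51)=239943, p(52)=281589, p(53)=329931, p(54)=386155, p(55)=451276, p(56)=526823, p(57)=614154, p(58)=715220, p(59)=831820, p(60)=966467, p(61)=1121505, p(62)=1300156, p(63)=1505499, p(64)=1741630, p(65)=2012558, p(66)=2323520, p(67)=2679689, p(68)=3087735, p(69)=3554345, p(70)=4087968, p(71)=4697205, p(72)=5392783, p(73)=6185689, p(74)=7089500, p(75)=8118264, p(76)=9289091, p(77)=10619863, p(78)=12132164, p(79)=13848650, p(80)=15796476.
Final step: p(81) = p(80) + p(79) - p(76) - p(74) + p(69) + p(66) - p(59) - p(55) + p(46) + p(41) - p(30) - p(24) + p(11) + p(4)
= 15796476 + 13848650 - 9289091 - 7089500 + 3554345 + 2323520 - 831820 - 451276 + 105558 + 44583 - 5604 - 1575 + 56 + 5
= 18004327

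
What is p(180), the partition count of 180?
684957390936

p(n) counts ways to write n as a sum of positive integers (order ignored).
Euler's pentagonal recurrence: p(k) = p(k-1) + p(k-2) - p(k-5) - p(k-7) + p(k-12) + p(k-15) - ... (offsets j(3j∓1)/2, signs ++--, p(0)=1, p(<0)=0).
DP table for k = 0..179: p(0)=1, p(1)=1, p(2)=2, p(3)=3, p(4)=5, p(5)=7, p(6)=11, p(7)=15, p(8)=22, p(9)=30, p(10)=42, p(11)=56, p(12)=77, p(13)=101, p(14)=135, p(15)=176, p(16)=231, p(17)=297, p(18)=385, p(19)=490, p(20)=627, p(21)=792, p(22)=1002, p(23)=1255, p(24)=1575, p(25)=1958, p(26)=2436, p(27)=3010, p(28)=3718, p(29)=4565, p(30)=5604, p(31)=6842, p(32)=8349, p(33)=10143, p(34)=12310, p(35)=14883, p(36)=17977, p(37)=21637, p(38)=26015, p(39)=31185, p(40)=37338, p(41)=44583, p(42)=53174, p(43)=63261, p(44)=75175, p(45)=89134, p(46)=105558, p(47)=124754, p(48)=147273, p(49)=173525, p(50)=204226, p(51)=239943, p(52)=281589, p(53)=329931, p(54)=386155, p(55)=451276, p(56)=526823, p(57)=614154, p(58)=715220, p(59)=831820, p(60)=966467, p(61)=1121505, p(62)=1300156, p(63)=1505499, p(64)=1741630, p(65)=2012558, p(66)=2323520, p(67)=2679689, p(68)=3087735, p(69)=3554345, p(70)=4087968, p(71)=4697205, p(72)=5392783, p(73)=6185689, p(74)=7089500, p(75)=8118264, p(76)=9289091, p(77)=10619863, p(78)=12132164, p(79)=13848650, p(80)=15796476, p(81)=18004327, p(82)=20506255, p(83)=23338469, p(84)=26543660, p(85)=30167357, p(86)=34262962, p(87)=38887673, p(88)=44108109, p(89)=49995925, p(90)=56634173, p(91)=64112359, p(92)=72533807, p(93)=82010177, p(94)=92669720, p(95)=104651419, p(96)=118114304, p(97)=133230930, p(98)=150198136, p(99)=169229875, p(100)=190569292, p(101)=214481126, p(102)=241265379, p(103)=271248950, p(104)=304801365, p(105)=342325709, p(106)=384276336, p(107)=431149389, p(108)=483502844, p(109)=541946240, p(110)=607163746, p(111)=679903203, p(112)=761002156, p(113)=851376628, p(114)=952050665, p(115)=1064144451, p(116)=1188908248, p(117)=1327710076, p(118)=1482074143, p(119)=1653668665, p(120)=1844349560, p(121)=2056148051, p(122)=2291320912, p(123)=2552338241, p(124)=2841940500, p(125)=3163127352, p(126)=3519222692, p(127)=3913864295, p(128)=4351078600, p(129)=4835271870, p(130)=5371315400, p(131)=5964539504, p(132)=6620830889, p(133)=7346629512, p(134)=8149040695, p(135)=9035836076, p(136)=10015581680, p(137)=11097645016, p(138)=12292341831, p(139)=13610949895, p(140)=15065878135, p(141)=16670689208, p(142)=18440293320, p(143)=20390982757, p(144)=22540654445, p(145)=24908858009, p(146)=27517052599, p(147)=30388671978, p(148)=33549419497, p(149)=37027355200, p(150)=40853235313, p(151)=45060624582, p(152)=49686288421, p(153)=54770336324, p(154)=60356673280, p(155)=66493182097, p(156)=73232243759, p(157)=80630964769, p(158)=88751778802, p(159)=97662728555, p(160)=107438159466, p(161)=118159068427, p(162)=129913904637, p(163)=142798995930, p(164)=156919475295, p(165)=172389800255, p(166)=189334822579, p(167)=207890420102, p(168)=228204732751, p(169)=250438925115, p(170)=274768617130, p(171)=301384802048, p(172)=330495499613, p(173)=362326859895, p(174)=397125074750, p(175)=435157697830, p(176)=476715857290, p(177)=522115831195, p(178)=571701605655, p(179)=625846753120.
Final step: p(180) = p(179) + p(178) - p(175) - p(173) + p(168) + p(165) - p(158) - p(154) + p(145) + p(140) - p(129) - p(123) + p(110) + p(103) - p(88) - p(80) + p(63) + p(54) - p(35) - p(25) + p(4)
= 625846753120 + 571701605655 - 435157697830 - 362326859895 + 228204732751 + 172389800255 - 88751778802 - 60356673280 + 24908858009 + 15065878135 - 4835271870 - 2552338241 + 607163746 + 271248950 - 44108109 - 15796476 + 1505499 + 386155 - 14883 - 1958 + 5
= 684957390936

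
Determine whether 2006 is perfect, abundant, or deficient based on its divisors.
deficient

Proper divisors of 2006: sum = 1 + 2 + 17 + 34 + 59 + 118 + 1003 = 1234
Since 1234 < 2006, 2006 is deficient.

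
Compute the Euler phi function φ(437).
396

437 = 19 × 23
φ(n) = n × ∏(1 - 1/p) for each prime p dividing n
φ(437) = 437 × (1 - 1/19) × (1 - 1/23) = 396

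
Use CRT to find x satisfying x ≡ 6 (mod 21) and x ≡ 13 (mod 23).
174

Using Chinese Remainder Theorem:
M = 21 × 23 = 483
M1 = 23, M2 = 21
y1 = 23^(-1) mod 21 = 11
y2 = 21^(-1) mod 23 = 11
x = (6×23×11 + 13×21×11) mod 483 = 174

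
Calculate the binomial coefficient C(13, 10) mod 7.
6

Using Lucas' theorem:
Write n=13 and k=10 in base 7:
n in base 7: [1, 6]
k in base 7: [1, 3]
C(13,10) mod 7 = ∏ C(n_i, k_i) mod 7
Digit binomials (mod 7): C(1,1) = 1; C(6,3) = 20 ≡ 6
Product: 1 × 6 = 6 ≡ 6 (mod 7)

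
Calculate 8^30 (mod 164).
40

Repeated squaring. Binary of 30 = 11110.
8^1 ≡ 8 (mod 164); 8^2 ≡ 64 (mod 164); 8^4 ≡ 160 (mod 164); 8^8 ≡ 16 (mod 164); 8^16 ≡ 92 (mod 164)
8^30 = 8^2 × 8^4 × 8^8 × 8^16 ≡ 40 (mod 164)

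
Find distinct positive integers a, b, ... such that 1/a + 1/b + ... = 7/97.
1/14 + 1/1358

Greedy algorithm:
7/97: ceiling(97/7) = 14, use 1/14
1/1358: ceiling(1358/1) = 1358, use 1/1358
Result: 7/97 = 1/14 + 1/1358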